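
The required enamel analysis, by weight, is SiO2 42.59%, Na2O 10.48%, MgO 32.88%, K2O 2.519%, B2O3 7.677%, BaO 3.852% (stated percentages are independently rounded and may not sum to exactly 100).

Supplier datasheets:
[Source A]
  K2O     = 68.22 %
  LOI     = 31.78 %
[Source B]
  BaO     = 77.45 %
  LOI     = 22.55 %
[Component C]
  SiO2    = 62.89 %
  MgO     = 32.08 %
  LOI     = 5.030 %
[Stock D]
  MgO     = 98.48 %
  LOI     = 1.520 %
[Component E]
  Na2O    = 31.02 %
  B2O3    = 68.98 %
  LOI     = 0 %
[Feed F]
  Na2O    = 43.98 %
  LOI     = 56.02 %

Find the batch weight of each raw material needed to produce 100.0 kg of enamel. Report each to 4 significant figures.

Intermediates are displayed (rounded to 4 significant digits) in the printout — every computation runs at full precision end to end. Every reported value undergoes a single rounding — all derived quantities are carried in exact precision (the yield, totals, net glass mass, six oxide percentages, ignition loss) using the weight values on 100.0 kg of glass, as given in the problem or the answer.
Oxide mass targets, per 100.0 kg enamel:
  SiO2: 42.59% × 100.0 = 42.59 kg
  Na2O: 10.48% × 100.0 = 10.48 kg
  MgO: 32.88% × 100.0 = 32.88 kg
  K2O: 2.519% × 100.0 = 2.519 kg
  B2O3: 7.677% × 100.0 = 7.677 kg
  BaO: 3.852% × 100.0 = 3.852 kg
Checking each oxide sum applying the batch weights above, against the basis in use (target by target, the sums agree up to rounding of the answer):
  SiO2: 67.72·0.6289 = 42.59 kg (target 42.59 kg)
  Na2O: 11.13·0.3102 + 15.98·0.4398 = 10.48 kg (target 10.48 kg)
  MgO: 67.72·0.3208 + 11.33·0.9848 = 32.88 kg (target 32.88 kg)
  K2O: 3.692·0.6822 = 2.519 kg (target 2.519 kg)
  B2O3: 11.13·0.6898 = 7.677 kg (target 7.677 kg)
  BaO: 4.974·0.7745 = 3.852 kg (target 3.852 kg)
Glass-mass sanity pass: batch Σ − ignition loss = 100.0 kg (per-oxide target masses sum to 100.0 kg; stated basis 100.0 kg — deltas are rounding alone).
Whole-batch sum: Σ batch = 114.8 kg; Σ batch·LOI gives LOI loss = 14.83 kg; glass ÷ batch gives a yield of 87.09%.

Batch per 100.0 kg enamel:
  Source A: 3.692 kg
  Source B: 4.974 kg
  Component C: 67.72 kg
  Stock D: 11.33 kg
  Component E: 11.13 kg
  Feed F: 15.98 kg
Total batch = 114.8 kg; LOI loss = 14.83 kg; yield = 87.09%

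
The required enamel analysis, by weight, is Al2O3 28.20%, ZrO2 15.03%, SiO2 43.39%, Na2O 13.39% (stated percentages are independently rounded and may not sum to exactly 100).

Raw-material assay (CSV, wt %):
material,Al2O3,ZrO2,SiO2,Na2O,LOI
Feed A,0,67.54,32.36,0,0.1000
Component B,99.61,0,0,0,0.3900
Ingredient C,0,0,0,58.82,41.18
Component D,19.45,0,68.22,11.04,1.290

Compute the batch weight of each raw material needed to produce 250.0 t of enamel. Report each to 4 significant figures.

Batch per 250.0 t enamel:
  Feed A: 55.63 t
  Component B: 44.88 t
  Ingredient C: 32.02 t
  Component D: 132.6 t
Total batch = 265.1 t; LOI loss = 15.13 t; yield = 94.29%

All internal work maintains full float precision throughout. Mid-chain values are printed, rounded to 4 significant digits, between the steps; every reported figure is rounded once only. All derived quantities, which include the four compositions, ignition loss, totals, glass mass, the yield, are computed in full precision, as set out in either problem or answer, starting from the weights at 250.0 t of glass.
Oxide-by-oxide targets in 250.0 t enamel:
  Al2O3: 28.20% × 250.0 = 70.50 t
  ZrO2: 15.03% × 250.0 = 37.58 t
  SiO2: 43.39% × 250.0 = 108.5 t
  Na2O: 13.39% × 250.0 = 33.48 t
Sums-versus-targets review given the weights on record, on the stated basis (each sum matches its target mass up to rounding of the answer):
  Al2O3: 44.88·0.9961 + 132.6·0.1945 = 70.50 t (target 70.50 t)
  ZrO2: 55.63·0.6754 = 37.57 t (target 37.58 t)
  SiO2: 55.63·0.3236 + 132.6·0.6822 = 108.5 t (target 108.5 t)
  Na2O: 32.02·0.5882 + 132.6·0.1104 = 33.47 t (target 33.48 t)
The glass-mass cross-check: whole batch net of LOI = 250.0 t (the Σ of target masses is 250.0 t; stated basis 250.0 t — rounding explains the deltas).
Total batch = Σ batch = 265.1 t; Σ batch·LOI gives LOI loss = 15.13 t; as yield: glass ÷ batch → 94.29%.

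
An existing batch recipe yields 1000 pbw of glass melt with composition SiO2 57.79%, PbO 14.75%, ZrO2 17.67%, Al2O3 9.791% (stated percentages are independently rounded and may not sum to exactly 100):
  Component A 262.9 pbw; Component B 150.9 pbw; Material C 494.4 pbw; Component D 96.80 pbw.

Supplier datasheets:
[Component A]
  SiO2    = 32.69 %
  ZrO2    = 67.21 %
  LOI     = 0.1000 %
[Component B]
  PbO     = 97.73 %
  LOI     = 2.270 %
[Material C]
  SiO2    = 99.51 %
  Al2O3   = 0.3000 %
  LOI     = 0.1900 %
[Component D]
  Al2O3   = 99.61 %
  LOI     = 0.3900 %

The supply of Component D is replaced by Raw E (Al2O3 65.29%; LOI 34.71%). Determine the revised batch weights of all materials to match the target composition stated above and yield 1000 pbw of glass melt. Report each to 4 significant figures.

Revised batch per 1000 pbw glass melt:
  Component A: 262.9 pbw
  Component B: 150.9 pbw
  Material C: 494.4 pbw
  Raw E: 147.7 pbw
Total batch = 1056 pbw; LOI loss = 55.89 pbw

The intermediate values are displayed rounded to four significant digits across the worked steps. The whole derivation keeps full float precision from start to finish — each reported result takes exactly one rounding; the derived quantities (LOI, yield, four oxide percentages, totals, glass mass) are carried at exact precision from the batch weights for 1000 pbw of glass as set out in problem or answer.
Oxide mass targets, per 1000 pbw glass melt:
  SiO2: 57.79% × 1000 = 577.9 pbw
  PbO: 14.75% × 1000 = 147.5 pbw
  ZrO2: 17.67% × 1000 = 176.7 pbw
  Al2O3: 9.791% × 1000 = 97.91 pbw
Mass-balance tally per oxide applying the batch weights above, versus the basis set out (delivered sums recover each target net of answer rounding effects):
  SiO2: 262.9·0.3269 + 494.4·0.9951 = 577.9 pbw (target 577.9 pbw)
  PbO: 150.9·0.9773 = 147.5 pbw (target 147.5 pbw)
  ZrO2: 262.9·0.6721 = 176.7 pbw (target 176.7 pbw)
  Al2O3: 494.4·0.003000 + 147.7·0.6529 = 97.92 pbw (target 97.91 pbw)
Glass mass check: Σ batch − LOI loss = 1000 pbw (oxide target masses add up to 1000 pbw; versus the stated basis of 1000 pbw — rounding explains the deltas).
Summing the batch: Σ batch = 1056 pbw; loss to ignition Σ batch·LOI = 55.89 pbw; glass ÷ batch gives a yield of 94.71%.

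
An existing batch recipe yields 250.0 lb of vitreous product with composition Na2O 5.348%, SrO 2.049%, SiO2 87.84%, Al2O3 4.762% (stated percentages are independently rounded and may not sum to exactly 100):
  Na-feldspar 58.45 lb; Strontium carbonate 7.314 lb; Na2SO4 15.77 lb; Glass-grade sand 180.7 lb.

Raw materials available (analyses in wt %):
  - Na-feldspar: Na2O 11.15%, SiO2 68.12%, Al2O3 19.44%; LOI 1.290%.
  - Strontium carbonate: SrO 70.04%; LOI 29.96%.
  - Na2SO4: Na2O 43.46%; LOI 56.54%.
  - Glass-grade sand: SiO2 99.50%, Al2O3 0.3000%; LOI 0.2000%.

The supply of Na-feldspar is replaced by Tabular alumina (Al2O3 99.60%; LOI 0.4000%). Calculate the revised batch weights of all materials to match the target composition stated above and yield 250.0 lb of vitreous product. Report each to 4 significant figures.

Revised batch per 250.0 lb vitreous product:
  Tabular alumina: 11.29 lb
  Strontium carbonate: 7.314 lb
  Na2SO4: 30.76 lb
  Glass-grade sand: 220.7 lb
Total batch = 270.1 lb; LOI loss = 20.07 lb

The intermediate values are displayed (rounded to four significant figures) alongside each step. Each numeric step keeps full precision in all steps; each reported result is rounded only once. All derived quantities are rebuilt in full precision (yield, ignition loss, totals, the four compositions, net glass mass) from the batch weights for 250.0 lb of glass as given in problem or answer.
The oxide mass targets at 250.0 lb vitreous product:
  Na2O: 5.348% × 250.0 = 13.37 lb
  SrO: 2.049% × 250.0 = 5.122 lb
  SiO2: 87.84% × 250.0 = 219.6 lb
  Al2O3: 4.762% × 250.0 = 11.90 lb
Verifying the oxide balance given the weights on record, per the basis as stated (each sum matches its target mass exact up to rounding of places):
  Na2O: 30.76·0.4346 = 13.37 lb (target 13.37 lb)
  SrO: 7.314·0.7004 = 5.123 lb (target 5.122 lb)
  SiO2: 220.7·0.9950 = 219.6 lb (target 219.6 lb)
  Al2O3: 11.29·0.9960 + 220.7·0.003000 = 11.91 lb (target 11.90 lb)
Glass-mass closure: net batch after ignition = 250.0 lb (the Σ of target masses is 250.0 lb; with the basis standing at 250.0 lb — any gap is answer rounding).
Total batch = Σ batch = 270.1 lb; LOI loss = Σ batch·LOI = 20.07 lb; the yield ratio, glass ÷ batch: 92.57%.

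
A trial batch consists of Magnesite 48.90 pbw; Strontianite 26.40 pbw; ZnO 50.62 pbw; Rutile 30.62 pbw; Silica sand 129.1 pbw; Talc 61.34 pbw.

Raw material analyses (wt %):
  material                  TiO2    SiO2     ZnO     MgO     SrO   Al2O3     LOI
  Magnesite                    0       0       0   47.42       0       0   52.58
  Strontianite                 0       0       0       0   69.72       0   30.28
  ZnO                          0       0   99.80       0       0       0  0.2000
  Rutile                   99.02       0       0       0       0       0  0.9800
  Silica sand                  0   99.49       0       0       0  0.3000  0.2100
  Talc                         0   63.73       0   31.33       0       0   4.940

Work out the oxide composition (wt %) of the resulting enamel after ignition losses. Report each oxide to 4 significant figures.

The working math keeps full precision through the solve — working values are printed (rounded to 4 significant figures) across the worked steps — exactly one rounding lands on each reported result — derived quantities, including net glass mass, the yield, totals, the six compositions, ignition loss, are re-derived from the batch weights on 309.6 pbw of glass in full float precision as given in either problem or answer.
Mass of each oxide from the mix:
  TiO2: 30.62·0.9902 = 30.32 pbw
  SiO2: 129.1·0.9949 + 61.34·0.6373 = 167.5 pbw
  ZnO: 50.62·0.9980 = 50.52 pbw
  MgO: 48.90·0.4742 + 61.34·0.3133 = 42.41 pbw
  SrO: 26.40·0.6972 = 18.41 pbw
  Al2O3: 129.1·0.003000 = 0.3873 pbw
LOI: 48.90·0.5258 + 26.40·0.3028 + 50.62·0.002000 + 30.62·0.009800 + 129.1·0.002100 + 61.34·0.04940 = 37.41 pbw
Resulting glass, batch − LOI: 347.0 − 37.41 = 309.6 pbw (= Σ oxide masses)
percent by weight: oxide/glass ×100

Glass mass = 309.6 pbw (batch 347.0 − LOI 37.41).
Composition: TiO2 9.794%, SiO2 54.12%, ZnO 16.32%, MgO 13.70%, SrO 5.946%, Al2O3 0.1251%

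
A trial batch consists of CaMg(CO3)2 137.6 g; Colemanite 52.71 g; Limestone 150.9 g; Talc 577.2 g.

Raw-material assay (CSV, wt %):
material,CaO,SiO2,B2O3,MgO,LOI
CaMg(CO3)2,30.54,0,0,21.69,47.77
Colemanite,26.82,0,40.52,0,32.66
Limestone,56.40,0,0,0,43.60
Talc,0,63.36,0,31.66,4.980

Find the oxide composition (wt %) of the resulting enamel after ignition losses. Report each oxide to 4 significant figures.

Mid-chain values are shown rounded to four significant figures at each printed step — each numeric step runs at full precision through every step — a single rounding produces each reported figure — the derived quantities (the yield, four oxide percentages, net glass mass, totals, ignition loss) are re-derived in full float precision using the weight values at 740.9 g of glass, precisely as stated by the problem or the answer.
What the batch supplies per oxide:
  CaO: 137.6·0.3054 + 52.71·0.2682 + 150.9·0.5640 = 141.3 g
  SiO2: 577.2·0.6336 = 365.7 g
  B2O3: 52.71·0.4052 = 21.36 g
  MgO: 137.6·0.2169 + 577.2·0.3166 = 212.6 g
LOI: 137.6·0.4777 + 52.71·0.3266 + 150.9·0.4360 + 577.2·0.04980 = 177.5 g
Net of LOI, the glass mass = 918.4 − 177.5 = 740.9 g (= the summed oxide contributions)
each oxide over glass, ×100, is wt %

Glass mass = 740.9 g (batch 918.4 − LOI 177.5).
Composition: CaO 19.07%, SiO2 49.36%, B2O3 2.883%, MgO 28.69%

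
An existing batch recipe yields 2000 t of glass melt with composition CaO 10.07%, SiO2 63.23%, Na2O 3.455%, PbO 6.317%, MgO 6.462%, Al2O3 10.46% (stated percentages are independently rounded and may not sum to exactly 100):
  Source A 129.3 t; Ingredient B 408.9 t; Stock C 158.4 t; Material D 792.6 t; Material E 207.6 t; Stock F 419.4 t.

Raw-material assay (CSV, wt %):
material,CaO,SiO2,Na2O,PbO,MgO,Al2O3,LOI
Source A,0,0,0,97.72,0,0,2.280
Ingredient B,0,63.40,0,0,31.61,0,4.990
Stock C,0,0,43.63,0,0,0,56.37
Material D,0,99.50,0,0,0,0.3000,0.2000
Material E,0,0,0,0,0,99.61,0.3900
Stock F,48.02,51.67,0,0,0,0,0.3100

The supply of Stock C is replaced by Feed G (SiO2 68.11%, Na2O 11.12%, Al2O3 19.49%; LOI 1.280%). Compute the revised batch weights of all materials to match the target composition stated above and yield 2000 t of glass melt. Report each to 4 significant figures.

Revised batch per 2000 t glass melt:
  Source A: 129.3 t
  Ingredient B: 408.9 t
  Feed G: 621.4 t
  Material D: 367.3 t
  Material E: 87.33 t
  Stock F: 419.4 t
Total batch = 2034 t; LOI loss = 33.68 t

Values along the way are printed rounded to 4 significant figures at each printed step; each numeric step maintains full float precision in every operation; each reported figure sees exactly one rounding — all derived quantities are computed in full precision (net glass mass, the totals, the yield, six oxide percentages, LOI) from the weighed amounts at 2000 t of glass as written in question or answer.
The oxide mass targets at 2000 t glass melt:
  CaO: 10.07% × 2000 = 201.4 t
  SiO2: 63.23% × 2000 = 1265 t
  Na2O: 3.455% × 2000 = 69.10 t
  PbO: 6.317% × 2000 = 126.3 t
  MgO: 6.462% × 2000 = 129.2 t
  Al2O3: 10.46% × 2000 = 209.2 t
Oxide-by-oxide audit working from each reported weight, versus the basis set out (sum by sum, the targets are met modulo rounding of the values):
  CaO: 419.4·0.4802 = 201.4 t (target 201.4 t)
  SiO2: 408.9·0.6340 + 621.4·0.6811 + 367.3·0.9950 + 419.4·0.5167 = 1265 t (target 1265 t)
  Na2O: 621.4·0.1112 = 69.10 t (target 69.10 t)
  PbO: 129.3·0.9772 = 126.4 t (target 126.3 t)
  MgO: 408.9·0.3161 = 129.3 t (target 129.2 t)
  Al2O3: 621.4·0.1949 + 367.3·0.003000 + 87.33·0.9961 = 209.2 t (target 209.2 t)
The glass-mass cross-check: net batch after ignition = 2000 t (per-oxide target masses sum to 2000 t; versus the stated basis of 2000 t — a pure rounding effect).
Batch grand total — Σ batch = 2034 t; LOI loss = Σ batch·LOI = 33.68 t; yield: glass divided by total = 98.34%.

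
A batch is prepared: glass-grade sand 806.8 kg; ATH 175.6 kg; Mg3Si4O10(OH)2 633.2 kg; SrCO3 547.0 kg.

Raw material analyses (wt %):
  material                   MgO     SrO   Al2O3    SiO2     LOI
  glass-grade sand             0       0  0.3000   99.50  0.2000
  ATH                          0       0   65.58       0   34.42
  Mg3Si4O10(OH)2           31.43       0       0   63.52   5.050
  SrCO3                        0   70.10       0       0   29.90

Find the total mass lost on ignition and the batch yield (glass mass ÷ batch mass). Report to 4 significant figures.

Every computation carries full float precision all the way through — mid-chain values are displayed rounded to 4 significant figures between the steps — each reported result takes just one rounding; all derived quantities are re-derived starting from the weights on 1905 kg of glass at full float precision (totals, glass mass, LOI, yield, four oxide percentages), exactly as shown in question or answer.
Loss on ignition, line by line:
  glass-grade sand: 806.8 × 0.002000 = 1.614 kg
  ATH: 175.6 × 0.3442 = 60.44 kg
  Mg3Si4O10(OH)2: 633.2 × 0.05050 = 31.98 kg
  SrCO3: 547.0 × 0.2990 = 163.6 kg
Total LOI = 257.6 kg
Glass = batch − LOI = 2163 − 257.6 = 1905 kg

LOI loss = 257.6 kg; glass = 1905 kg; yield = 88.09%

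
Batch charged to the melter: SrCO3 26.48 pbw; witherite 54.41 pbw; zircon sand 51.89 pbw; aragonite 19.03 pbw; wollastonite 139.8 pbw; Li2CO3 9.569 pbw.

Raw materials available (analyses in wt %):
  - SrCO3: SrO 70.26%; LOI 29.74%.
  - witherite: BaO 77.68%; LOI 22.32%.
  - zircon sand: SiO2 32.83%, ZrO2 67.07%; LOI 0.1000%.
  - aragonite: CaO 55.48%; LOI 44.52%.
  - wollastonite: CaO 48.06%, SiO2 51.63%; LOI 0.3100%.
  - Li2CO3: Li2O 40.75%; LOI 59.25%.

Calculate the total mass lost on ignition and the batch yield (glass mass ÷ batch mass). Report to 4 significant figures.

In-progress results are printed rounded to four significant digits as written; full float precision is carried at each step — a single rounding completes each reported figure. All derived quantities, which include six oxide percentages, the yield, ignition loss, glass mass, totals, are re-derived in full float precision, as set out in the problem or the answer, starting from the weights at 266.5 pbw of glass.
Loss on ignition, line by line:
  SrCO3: 26.48 × 0.2974 = 7.875 pbw
  witherite: 54.41 × 0.2232 = 12.14 pbw
  zircon sand: 51.89 × 0.001000 = 0.05189 pbw
  aragonite: 19.03 × 0.4452 = 8.472 pbw
  wollastonite: 139.8 × 0.003100 = 0.4334 pbw
  Li2CO3: 9.569 × 0.5925 = 5.670 pbw
Total LOI = 34.65 pbw
Glass = batch − LOI = 301.2 − 34.65 = 266.5 pbw

LOI loss = 34.65 pbw; glass = 266.5 pbw; yield = 88.50%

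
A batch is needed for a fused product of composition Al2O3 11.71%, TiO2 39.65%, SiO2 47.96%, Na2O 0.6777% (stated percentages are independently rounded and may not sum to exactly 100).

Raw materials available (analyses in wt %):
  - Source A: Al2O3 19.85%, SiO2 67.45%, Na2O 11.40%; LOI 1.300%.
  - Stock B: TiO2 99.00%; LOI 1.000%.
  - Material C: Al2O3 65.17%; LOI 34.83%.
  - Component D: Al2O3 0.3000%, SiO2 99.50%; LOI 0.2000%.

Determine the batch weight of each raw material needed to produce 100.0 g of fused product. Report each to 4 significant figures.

Batch per 100.0 g fused product:
  Source A: 5.945 g
  Stock B: 40.05 g
  Material C: 15.95 g
  Component D: 44.17 g
Total batch = 106.1 g; LOI loss = 6.122 g; yield = 94.23%

Mid-chain values are shown rounded off to 4 significant figures when written out. Full float precision is kept at all times; each reported result is rounded only once. All derived quantities (four oxide percentages, glass mass, the totals, LOI, yield) are re-derived at full precision starting from the weights per 100.0 g of glass exactly as printed in question or answer.
Oxide-by-oxide targets in 100.0 g fused product:
  Al2O3: 11.71% × 100.0 = 11.71 g
  TiO2: 39.65% × 100.0 = 39.65 g
  SiO2: 47.96% × 100.0 = 47.96 g
  Na2O: 0.6777% × 100.0 = 0.6777 g
Oxide-by-oxide audit per the reported batch figures, on the stated basis (delivered sums recover each target exact up to rounding of places):
  Al2O3: 5.945·0.1985 + 15.95·0.6517 + 44.17·0.003000 = 11.71 g (target 11.71 g)
  TiO2: 40.05·0.9900 = 39.65 g (target 39.65 g)
  SiO2: 5.945·0.6745 + 44.17·0.9950 = 47.96 g (target 47.96 g)
  Na2O: 5.945·0.1140 = 0.6777 g (target 0.6777 g)
Auditing the glass mass value: net batch after ignition = 99.99 g (the Σ of target masses is 100.0 g; against the stated basis, 100.0 g — deltas are rounding alone).
Summing the batch: Σ batch = 106.1 g; Σ batch·LOI gives LOI loss = 6.122 g; yield: glass divided by total = 94.23%.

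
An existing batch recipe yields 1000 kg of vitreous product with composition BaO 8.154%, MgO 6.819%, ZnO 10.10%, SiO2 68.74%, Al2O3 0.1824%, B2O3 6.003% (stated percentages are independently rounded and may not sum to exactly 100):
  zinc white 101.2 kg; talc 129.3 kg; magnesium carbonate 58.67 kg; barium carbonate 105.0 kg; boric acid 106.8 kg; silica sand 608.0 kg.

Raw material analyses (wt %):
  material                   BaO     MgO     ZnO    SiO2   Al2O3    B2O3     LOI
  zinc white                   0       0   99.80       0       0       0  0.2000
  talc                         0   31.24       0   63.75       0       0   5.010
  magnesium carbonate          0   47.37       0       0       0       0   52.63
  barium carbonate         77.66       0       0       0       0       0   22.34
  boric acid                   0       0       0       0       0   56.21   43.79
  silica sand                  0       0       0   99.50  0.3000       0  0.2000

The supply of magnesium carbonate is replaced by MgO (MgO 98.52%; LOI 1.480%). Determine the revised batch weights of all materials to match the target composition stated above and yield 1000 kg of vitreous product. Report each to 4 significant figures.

Revised batch per 1000 kg vitreous product:
  zinc white: 101.2 kg
  talc: 129.3 kg
  MgO: 28.21 kg
  barium carbonate: 105.0 kg
  boric acid: 106.8 kg
  silica sand: 608.0 kg
Total batch = 1079 kg; LOI loss = 78.54 kg

Rounding to 4 significant figures extends to every mid-chain value as displayed; each numeric step holds full float precision through the solve — every reported figure takes just one rounding. All derived quantities (ignition loss, net glass mass, totals, yield, six oxide percentages) are rebuilt from the weighed amounts on 1000 kg of glass in full float precision, as set out in question or answer.
The oxide mass targets at 1000 kg vitreous product:
  BaO: 8.154% × 1000 = 81.54 kg
  MgO: 6.819% × 1000 = 68.19 kg
  ZnO: 10.10% × 1000 = 101.0 kg
  SiO2: 68.74% × 1000 = 687.4 kg
  Al2O3: 0.1824% × 1000 = 1.824 kg
  B2O3: 6.003% × 1000 = 60.03 kg
Per-oxide balance check working from each reported weight, against the basis in use (target by target, the sums agree inside rounding margins):
  BaO: 105.0·0.7766 = 81.54 kg (target 81.54 kg)
  MgO: 129.3·0.3124 + 28.21·0.9852 = 68.19 kg (target 68.19 kg)
  ZnO: 101.2·0.9980 = 101.0 kg (target 101.0 kg)
  SiO2: 129.3·0.6375 + 608.0·0.9950 = 687.4 kg (target 687.4 kg)
  Al2O3: 608.0·0.003000 = 1.824 kg (target 1.824 kg)
  B2O3: 106.8·0.5621 = 60.03 kg (target 60.03 kg)
Mass balance on the glass: total charge less LOI = 1000 kg (oxide target masses add up to 1000 kg; with the basis standing at 1000 kg — a pure rounding effect).
Batch grand total — Σ batch = 1079 kg; Σ batch·LOI gives LOI loss = 78.54 kg; the yield ratio, glass ÷ batch: 92.72%.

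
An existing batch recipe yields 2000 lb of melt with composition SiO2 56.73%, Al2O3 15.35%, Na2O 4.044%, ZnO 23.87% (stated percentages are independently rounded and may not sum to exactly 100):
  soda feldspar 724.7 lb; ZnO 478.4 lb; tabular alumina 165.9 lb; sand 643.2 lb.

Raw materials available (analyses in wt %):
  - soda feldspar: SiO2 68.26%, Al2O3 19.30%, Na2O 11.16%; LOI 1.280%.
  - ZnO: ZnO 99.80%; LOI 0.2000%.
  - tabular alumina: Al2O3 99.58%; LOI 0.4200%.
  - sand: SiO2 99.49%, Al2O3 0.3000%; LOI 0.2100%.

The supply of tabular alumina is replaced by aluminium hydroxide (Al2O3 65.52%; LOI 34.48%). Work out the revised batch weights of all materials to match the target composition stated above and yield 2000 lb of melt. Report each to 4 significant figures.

Intermediates are printed rounded to 4 significant digits on the page — each numeric step carries exact precision through the solve. Each reported figure is rounded once only — derived quantities are recomputed at full precision (LOI, glass mass, the yield, four oxide percentages, the totals) from the weighed amounts on 2000 lb of glass precisely as stated by either problem or answer.
Target oxide masses per 2000 lb melt:
  SiO2: 56.73% × 2000 = 1135 lb
  Al2O3: 15.35% × 2000 = 307.0 lb
  Na2O: 4.044% × 2000 = 80.88 lb
  ZnO: 23.87% × 2000 = 477.4 lb
Oxide-by-oxide audit on the weights just shown, versus the basis set out (target by target, the sums agree exact up to rounding of places):
  SiO2: 724.7·0.6826 + 643.2·0.9949 = 1135 lb (target 1135 lb)
  Al2O3: 724.7·0.1930 + 252.1·0.6552 + 643.2·0.003000 = 307.0 lb (target 307.0 lb)
  Na2O: 724.7·0.1116 = 80.88 lb (target 80.88 lb)
  ZnO: 478.4·0.9980 = 477.4 lb (target 477.4 lb)
Glass-mass bookkeeping: Σ batch − LOI loss = 2000 lb (the Σ of target masses is 2000 lb; with the basis standing at 2000 lb — differing by rounding only).
Adding the batch up: Σ batch = 2098 lb; the LOI term Σ batch·LOI equals 98.51 lb; glass ÷ batch gives a yield of 95.31%.

Revised batch per 2000 lb melt:
  soda feldspar: 724.7 lb
  ZnO: 478.4 lb
  aluminium hydroxide: 252.1 lb
  sand: 643.2 lb
Total batch = 2098 lb; LOI loss = 98.51 lb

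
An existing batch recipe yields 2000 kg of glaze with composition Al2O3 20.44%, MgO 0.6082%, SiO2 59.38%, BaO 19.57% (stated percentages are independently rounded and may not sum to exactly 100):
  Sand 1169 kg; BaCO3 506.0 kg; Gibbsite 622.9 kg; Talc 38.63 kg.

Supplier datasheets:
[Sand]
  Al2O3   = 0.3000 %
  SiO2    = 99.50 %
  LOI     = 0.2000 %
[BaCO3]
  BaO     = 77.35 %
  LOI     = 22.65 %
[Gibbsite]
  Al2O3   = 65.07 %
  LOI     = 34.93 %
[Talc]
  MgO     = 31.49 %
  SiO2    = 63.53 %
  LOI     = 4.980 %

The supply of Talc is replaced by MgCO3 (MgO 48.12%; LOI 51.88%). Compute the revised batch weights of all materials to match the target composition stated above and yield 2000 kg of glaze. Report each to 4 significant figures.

Revised batch per 2000 kg glaze:
  Sand: 1194 kg
  BaCO3: 506.0 kg
  Gibbsite: 622.7 kg
  MgCO3: 25.28 kg
Total batch = 2348 kg; LOI loss = 347.6 kg

The whole derivation maintains full precision all the way through — mid-chain values are printed rounded to four significant figures when written out; exactly one rounding goes into each reported figure; the derived quantities (the four compositions, totals, net glass mass, LOI, the yield) are re-derived at full float precision using the weight values at 2000 kg of glass as written in the problem or answer text.
Target oxide masses per 2000 kg glaze:
  Al2O3: 20.44% × 2000 = 408.8 kg
  MgO: 0.6082% × 2000 = 12.16 kg
  SiO2: 59.38% × 2000 = 1188 kg
  BaO: 19.57% × 2000 = 391.4 kg
Oxide-by-oxide audit given the weights on record, at the basis given (sum by sum, the targets are met once rounding is allowed for):
  Al2O3: 1194·0.003000 + 622.7·0.6507 = 408.8 kg (target 408.8 kg)
  MgO: 25.28·0.4812 = 12.16 kg (target 12.16 kg)
  SiO2: 1194·0.9950 = 1188 kg (target 1188 kg)
  BaO: 506.0·0.7735 = 391.4 kg (target 391.4 kg)
Glass mass check: total batch − LOI = 2000 kg (the targets, summed, come to 2000 kg; versus the stated basis of 2000 kg — gaps are rounding artifacts).
Whole-batch sum: Σ batch = 2348 kg; Σ batch·LOI gives LOI loss = 347.6 kg; yield: glass divided by total = 85.19%.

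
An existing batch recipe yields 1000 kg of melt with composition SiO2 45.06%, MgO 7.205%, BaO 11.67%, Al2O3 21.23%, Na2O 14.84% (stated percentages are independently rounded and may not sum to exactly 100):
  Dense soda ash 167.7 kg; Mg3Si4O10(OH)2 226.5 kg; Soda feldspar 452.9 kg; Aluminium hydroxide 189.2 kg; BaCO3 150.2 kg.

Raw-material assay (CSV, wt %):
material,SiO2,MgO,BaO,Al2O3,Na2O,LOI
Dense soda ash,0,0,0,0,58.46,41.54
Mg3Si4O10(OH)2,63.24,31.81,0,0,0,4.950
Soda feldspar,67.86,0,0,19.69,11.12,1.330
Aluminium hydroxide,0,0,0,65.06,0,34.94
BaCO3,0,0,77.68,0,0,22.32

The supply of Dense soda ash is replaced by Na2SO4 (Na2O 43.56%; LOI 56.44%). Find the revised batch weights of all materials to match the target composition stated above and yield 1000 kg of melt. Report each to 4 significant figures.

Revised batch per 1000 kg melt:
  Na2SO4: 225.1 kg
  Mg3Si4O10(OH)2: 226.5 kg
  Soda feldspar: 452.9 kg
  Aluminium hydroxide: 189.2 kg
  BaCO3: 150.2 kg
Total batch = 1244 kg; LOI loss = 243.9 kg

Mid-chain values appear, rounded to four significant digits, across the worked steps — the working math holds exact precision at each step — exactly one rounding is applied to every reported value — the derived quantities (the five compositions, the yield, glass mass, ignition loss, the totals) are carried from the weighed amounts on 1000 kg of glass in full float precision precisely as stated by problem or answer.
Target oxide masses per 1000 kg melt:
  SiO2: 45.06% × 1000 = 450.6 kg
  MgO: 7.205% × 1000 = 72.05 kg
  BaO: 11.67% × 1000 = 116.7 kg
  Al2O3: 21.23% × 1000 = 212.3 kg
  Na2O: 14.84% × 1000 = 148.4 kg
Checking each oxide sum on the weights just shown, per the basis as stated (sums match the target masses within answer rounding):
  SiO2: 226.5·0.6324 + 452.9·0.6786 = 450.6 kg (target 450.6 kg)
  MgO: 226.5·0.3181 = 72.05 kg (target 72.05 kg)
  BaO: 150.2·0.7768 = 116.7 kg (target 116.7 kg)
  Al2O3: 452.9·0.1969 + 189.2·0.6506 = 212.3 kg (target 212.3 kg)
  Na2O: 225.1·0.4356 + 452.9·0.1112 = 148.4 kg (target 148.4 kg)
Consistency of the glass mass: Σ batch − LOI loss = 1000 kg (per-oxide target masses sum to 1000 kg; the stated basis being 1000 kg — deltas are rounding alone).
Batch total: Σ batch = 1244 kg; loss to ignition Σ batch·LOI = 243.9 kg; glass ÷ batch gives a yield of 80.39%.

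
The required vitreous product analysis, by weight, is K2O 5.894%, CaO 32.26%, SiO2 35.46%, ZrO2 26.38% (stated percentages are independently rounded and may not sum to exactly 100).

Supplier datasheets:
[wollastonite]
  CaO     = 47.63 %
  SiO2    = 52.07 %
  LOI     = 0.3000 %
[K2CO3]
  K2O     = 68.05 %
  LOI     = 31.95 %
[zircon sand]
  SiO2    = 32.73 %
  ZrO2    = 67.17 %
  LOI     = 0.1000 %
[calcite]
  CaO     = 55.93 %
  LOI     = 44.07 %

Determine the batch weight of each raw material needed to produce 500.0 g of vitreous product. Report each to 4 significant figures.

Mid-chain values are printed rounded off to 4 significant figures at each printed step. Each numeric step runs at full precision through every step — every reported figure carries a single rounding; all derived quantities (four oxide percentages, LOI, totals, net glass mass, yield) are computed starting from the weights per 500.0 g of glass in exact precision exactly as printed in question or answer.
Per-oxide target masses for 500.0 g vitreous product:
  K2O: 5.894% × 500.0 = 29.47 g
  CaO: 32.26% × 500.0 = 161.3 g
  SiO2: 35.46% × 500.0 = 177.3 g
  ZrO2: 26.38% × 500.0 = 131.9 g
Checking each oxide sum from the weights as reported, at the basis given (every target is met by its sum given rounding of the digits):
  K2O: 43.31·0.6805 = 29.47 g (target 29.47 g)
  CaO: 217.1·0.4763 + 103.5·0.5593 = 161.3 g (target 161.3 g)
  SiO2: 217.1·0.5207 + 196.4·0.3273 = 177.3 g (target 177.3 g)
  ZrO2: 196.4·0.6717 = 131.9 g (target 131.9 g)
The glass-mass cross-check: batch Σ − ignition loss = 500.0 g (summing oxide targets gives 500.0 g; versus the stated basis of 500.0 g — any gap is answer rounding).
Batch total: Σ batch = 560.3 g; the LOI term Σ batch·LOI equals 60.30 g; yield = glass ÷ total batch = 89.24%.

Batch per 500.0 g vitreous product:
  wollastonite: 217.1 g
  K2CO3: 43.31 g
  zircon sand: 196.4 g
  calcite: 103.5 g
Total batch = 560.3 g; LOI loss = 60.30 g; yield = 89.24%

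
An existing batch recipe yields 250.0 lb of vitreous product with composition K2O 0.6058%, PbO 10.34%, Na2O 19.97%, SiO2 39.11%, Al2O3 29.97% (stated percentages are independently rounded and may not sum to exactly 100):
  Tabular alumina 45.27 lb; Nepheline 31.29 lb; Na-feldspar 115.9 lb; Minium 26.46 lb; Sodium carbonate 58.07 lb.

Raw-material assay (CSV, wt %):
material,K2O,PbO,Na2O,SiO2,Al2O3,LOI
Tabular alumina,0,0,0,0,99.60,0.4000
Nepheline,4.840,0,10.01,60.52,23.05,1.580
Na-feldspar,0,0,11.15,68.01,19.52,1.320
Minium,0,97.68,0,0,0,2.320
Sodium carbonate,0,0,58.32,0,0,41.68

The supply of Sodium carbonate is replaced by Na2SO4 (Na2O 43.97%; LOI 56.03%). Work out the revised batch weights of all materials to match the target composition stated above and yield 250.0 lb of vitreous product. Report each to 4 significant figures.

Revised batch per 250.0 lb vitreous product:
  Tabular alumina: 45.27 lb
  Nepheline: 31.29 lb
  Na-feldspar: 115.9 lb
  Minium: 26.46 lb
  Na2SO4: 77.02 lb
Total batch = 295.9 lb; LOI loss = 45.97 lb

The whole derivation runs at full float precision at all times — values along the way are shown rounded off to 4 significant digits when written out. Exactly one rounding is applied to each reported figure — the derived quantities are carried in exact precision (net glass mass, totals, the yield, five oxide percentages, ignition loss) using the weight values at 250.0 lb of glass, precisely as stated by problem or answer.
Per-oxide target masses for 250.0 lb vitreous product:
  K2O: 0.6058% × 250.0 = 1.514 lb
  PbO: 10.34% × 250.0 = 25.85 lb
  Na2O: 19.97% × 250.0 = 49.92 lb
  SiO2: 39.11% × 250.0 = 97.78 lb
  Al2O3: 29.97% × 250.0 = 74.92 lb
Checking each oxide sum per the reported batch figures, versus the basis set out (every target is met by its sum modulo rounding of the values):
  K2O: 31.29·0.04840 = 1.514 lb (target 1.514 lb)
  PbO: 26.46·0.9768 = 25.85 lb (target 25.85 lb)
  Na2O: 31.29·0.1001 + 115.9·0.1115 + 77.02·0.4397 = 49.92 lb (target 49.92 lb)
  SiO2: 31.29·0.6052 + 115.9·0.6801 = 97.76 lb (target 97.78 lb)
  Al2O3: 45.27·0.9960 + 31.29·0.2305 + 115.9·0.1952 = 74.92 lb (target 74.92 lb)
The glass-mass cross-check: total batch − LOI = 250.0 lb (the Σ of target masses is 250.0 lb; the stated basis being 250.0 lb — differing by rounding only).
Whole-batch sum: Σ batch = 295.9 lb; ignition loss, Σ(batch × LOI) = 45.97 lb; the yield ratio, glass ÷ batch: 84.47%.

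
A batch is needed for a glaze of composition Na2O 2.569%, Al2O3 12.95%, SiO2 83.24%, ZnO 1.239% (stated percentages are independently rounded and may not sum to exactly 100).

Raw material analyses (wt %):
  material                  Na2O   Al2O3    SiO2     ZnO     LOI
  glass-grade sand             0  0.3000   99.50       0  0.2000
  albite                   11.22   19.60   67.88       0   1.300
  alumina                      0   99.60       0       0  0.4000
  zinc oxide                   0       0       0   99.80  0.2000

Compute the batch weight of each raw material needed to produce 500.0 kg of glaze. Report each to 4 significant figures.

All internal work carries exact precision at each step; mid-chain values are printed with 4-significant-figure rounding in the printout; every reported result carries a single rounding. The derived quantities (the totals, yield, LOI, glass mass, four oxide percentages) are carried in exact precision starting from the weights per 500.0 kg of glass, as they appear in problem or answer.
The oxide mass targets at 500.0 kg glaze:
  Na2O: 2.569% × 500.0 = 12.84 kg
  Al2O3: 12.95% × 500.0 = 64.75 kg
  SiO2: 83.24% × 500.0 = 416.2 kg
  ZnO: 1.239% × 500.0 = 6.195 kg
Checking each oxide sum using the reported weights, versus the basis set out (sums match the target masses up to rounding of the answer):
  Na2O: 114.5·0.1122 = 12.85 kg (target 12.84 kg)
  Al2O3: 340.2·0.003000 + 114.5·0.1960 + 41.46·0.9960 = 64.76 kg (target 64.75 kg)
  SiO2: 340.2·0.9950 + 114.5·0.6788 = 416.2 kg (target 416.2 kg)
  ZnO: 6.207·0.9980 = 6.195 kg (target 6.195 kg)
Glass mass check: whole batch net of LOI = 500.0 kg (summing oxide targets gives 500.0 kg; against the stated basis, 500.0 kg — a pure rounding effect).
Batch total: Σ batch = 502.4 kg; LOI loss = Σ batch·LOI = 2.347 kg; yield: glass divided by total = 99.53%.

Batch per 500.0 kg glaze:
  glass-grade sand: 340.2 kg
  albite: 114.5 kg
  alumina: 41.46 kg
  zinc oxide: 6.207 kg
Total batch = 502.4 kg; LOI loss = 2.347 kg; yield = 99.53%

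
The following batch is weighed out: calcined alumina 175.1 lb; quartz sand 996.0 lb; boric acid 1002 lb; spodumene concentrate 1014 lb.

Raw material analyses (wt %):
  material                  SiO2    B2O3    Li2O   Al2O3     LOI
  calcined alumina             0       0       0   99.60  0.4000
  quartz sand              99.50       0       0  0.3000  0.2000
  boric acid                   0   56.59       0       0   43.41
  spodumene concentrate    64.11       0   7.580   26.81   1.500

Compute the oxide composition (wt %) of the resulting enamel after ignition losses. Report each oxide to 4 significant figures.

Exact precision is held from first step to last; in-progress results are displayed rounded to four significant figures on the page. A single rounding completes every reported number. All derived quantities (ignition loss, glass mass, yield, totals, four oxide percentages) are re-derived in exact precision starting from the weights for 2734 lb of glass as given in question or answer.
Oxide masses out of the charge:
  SiO2: 996.0·0.9950 + 1014·0.6411 = 1641 lb
  B2O3: 1002·0.5659 = 567.0 lb
  Li2O: 1014·0.07580 = 76.86 lb
  Al2O3: 175.1·0.9960 + 996.0·0.003000 + 1014·0.2681 = 449.2 lb
LOI: 175.1·0.004000 + 996.0·0.002000 + 1002·0.4341 + 1014·0.01500 = 452.9 lb
Net of LOI, the glass mass = 3187 − 452.9 = 2734 lb (matching Σ of the oxides)
wt %: oxide over glass, times 100

Glass mass = 2734 lb (batch 3187 − LOI 452.9).
Composition: SiO2 60.02%, B2O3 20.74%, Li2O 2.811%, Al2O3 16.43%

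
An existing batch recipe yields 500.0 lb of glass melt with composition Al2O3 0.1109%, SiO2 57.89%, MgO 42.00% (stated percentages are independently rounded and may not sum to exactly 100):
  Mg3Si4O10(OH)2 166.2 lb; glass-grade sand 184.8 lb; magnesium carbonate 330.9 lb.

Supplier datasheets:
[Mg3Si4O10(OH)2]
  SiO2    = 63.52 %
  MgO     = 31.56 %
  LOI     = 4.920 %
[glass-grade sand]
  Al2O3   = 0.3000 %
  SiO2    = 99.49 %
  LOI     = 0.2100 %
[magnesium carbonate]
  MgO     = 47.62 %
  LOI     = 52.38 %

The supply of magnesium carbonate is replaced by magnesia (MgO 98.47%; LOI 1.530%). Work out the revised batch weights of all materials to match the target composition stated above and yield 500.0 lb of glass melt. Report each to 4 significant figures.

Revised batch per 500.0 lb glass melt:
  Mg3Si4O10(OH)2: 166.2 lb
  glass-grade sand: 184.8 lb
  magnesia: 160.0 lb
Total batch = 511.0 lb; LOI loss = 11.01 lb

The intermediate values are shown (rounded to four significant digits) on the page. Exact precision is carried through the solve — exactly one rounding lands on each reported value — all derived quantities are recomputed at full precision (LOI, the three compositions, net glass mass, the totals, the yield) from the batch weights per 500.0 lb of glass, exactly as shown in the problem or answer text.
Target oxide masses per 500.0 lb glass melt:
  Al2O3: 0.1109% × 500.0 = 0.5545 lb
  SiO2: 57.89% × 500.0 = 289.4 lb
  MgO: 42.00% × 500.0 = 210.0 lb
Sums-versus-targets review applying the batch weights above, relative to the basis at hand (oxide sums agree with the targets up to rounding of the answer):
  Al2O3: 184.8·0.003000 = 0.5544 lb (target 0.5545 lb)
  SiO2: 166.2·0.6352 + 184.8·0.9949 = 289.4 lb (target 289.4 lb)
  MgO: 166.2·0.3156 + 160.0·0.9847 = 210.0 lb (target 210.0 lb)
Glass-mass sanity pass: batch Σ − ignition loss = 500.0 lb (the Σ of target masses is 500.0 lb; basis as stated: 500.0 lb — deltas are rounding alone).
Summing the batch: Σ batch = 511.0 lb; Σ batch·LOI gives LOI loss = 11.01 lb; glass ÷ batch gives a yield of 97.84%.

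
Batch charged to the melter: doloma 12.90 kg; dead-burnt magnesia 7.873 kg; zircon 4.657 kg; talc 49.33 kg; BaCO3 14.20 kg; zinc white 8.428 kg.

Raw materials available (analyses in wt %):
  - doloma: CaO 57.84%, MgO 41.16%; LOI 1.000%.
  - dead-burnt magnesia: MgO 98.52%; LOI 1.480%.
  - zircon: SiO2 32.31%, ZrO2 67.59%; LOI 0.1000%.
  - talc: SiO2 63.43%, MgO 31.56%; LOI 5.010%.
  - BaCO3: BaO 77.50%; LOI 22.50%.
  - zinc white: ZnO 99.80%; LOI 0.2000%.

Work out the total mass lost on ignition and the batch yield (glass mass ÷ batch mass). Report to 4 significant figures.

LOI loss = 5.933 kg; glass = 91.45 kg; yield = 93.91%

The intermediate values are printed, with 4-significant-figure rounding, when written out — full float precision is carried through every step. Every reported figure is rounded exactly once; all derived quantities are re-derived starting from the weights on 91.45 kg of glass in exact precision (the six compositions, glass mass, totals, ignition loss, the yield) as set out in the problem or answer text.
Ignition loss by material:
  doloma: 12.90 × 0.01000 = 0.1290 kg
  dead-burnt magnesia: 7.873 × 0.01480 = 0.1165 kg
  zircon: 4.657 × 0.001000 = 0.004657 kg
  talc: 49.33 × 0.05010 = 2.471 kg
  BaCO3: 14.20 × 0.2250 = 3.195 kg
  zinc white: 8.428 × 0.002000 = 0.01686 kg
Total LOI = 5.933 kg
Glass = batch − LOI = 97.39 − 5.933 = 91.45 kg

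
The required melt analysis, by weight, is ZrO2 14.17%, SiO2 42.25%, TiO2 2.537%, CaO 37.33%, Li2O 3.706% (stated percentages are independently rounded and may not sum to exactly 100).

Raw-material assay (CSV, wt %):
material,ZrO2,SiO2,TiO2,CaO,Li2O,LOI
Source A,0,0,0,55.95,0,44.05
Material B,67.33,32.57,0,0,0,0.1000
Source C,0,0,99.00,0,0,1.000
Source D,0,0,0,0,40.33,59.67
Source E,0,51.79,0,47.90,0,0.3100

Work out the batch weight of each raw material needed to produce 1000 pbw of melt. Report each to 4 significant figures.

The whole derivation keeps exact precision from first step to last. Working values are displayed, rounded to four significant digits, in the printout — exactly one rounding lands on every reported result — the derived quantities (ignition loss, the five compositions, totals, glass mass, yield) are computed starting from the weights on 1000 pbw of glass at exact precision, as written in the problem or answer text.
Per-oxide target masses for 1000 pbw melt:
  ZrO2: 14.17% × 1000 = 141.7 pbw
  SiO2: 42.25% × 1000 = 422.5 pbw
  TiO2: 2.537% × 1000 = 25.37 pbw
  CaO: 37.33% × 1000 = 373.3 pbw
  Li2O: 3.706% × 1000 = 37.06 pbw
Balance tally, oxide-wise, working from each reported weight, relative to the basis at hand (oxide sums agree with the targets within answer rounding):
  ZrO2: 210.5·0.6733 = 141.7 pbw (target 141.7 pbw)
  SiO2: 210.5·0.3257 + 683.4·0.5179 = 422.5 pbw (target 422.5 pbw)
  TiO2: 25.63·0.9900 = 25.37 pbw (target 25.37 pbw)
  CaO: 82.09·0.5595 + 683.4·0.4790 = 373.3 pbw (target 373.3 pbw)
  Li2O: 91.89·0.4033 = 37.06 pbw (target 37.06 pbw)
The glass-mass cross-check: batch total minus LOI = 999.9 pbw (per-oxide target masses sum to 999.9 pbw; versus the stated basis of 1000 pbw — differing by rounding only).
Summing the batch: Σ batch = 1094 pbw; the LOI term Σ batch·LOI equals 93.58 pbw; yield, glass over the total, = 91.44%.

Batch per 1000 pbw melt:
  Source A: 82.09 pbw
  Material B: 210.5 pbw
  Source C: 25.63 pbw
  Source D: 91.89 pbw
  Source E: 683.4 pbw
Total batch = 1094 pbw; LOI loss = 93.58 pbw; yield = 91.44%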